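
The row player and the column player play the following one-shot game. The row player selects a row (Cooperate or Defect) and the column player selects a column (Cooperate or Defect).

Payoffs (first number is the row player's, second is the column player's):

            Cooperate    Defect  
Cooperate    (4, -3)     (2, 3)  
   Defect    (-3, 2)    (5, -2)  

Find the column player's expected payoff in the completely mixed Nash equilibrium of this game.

0

First find x, the probability the row player plays Cooperate, from the column player's indifference between Cooperate and Defect: −3x + 2(1−x) = 3x − 2(1−x), giving x = 2/5.
Since the column player is indifferent in equilibrium, the column player's expected payoff equals the payoff from either column against (2/5, 3/5). Using Cooperate: −3(2/5) + 2(3/5) = 0.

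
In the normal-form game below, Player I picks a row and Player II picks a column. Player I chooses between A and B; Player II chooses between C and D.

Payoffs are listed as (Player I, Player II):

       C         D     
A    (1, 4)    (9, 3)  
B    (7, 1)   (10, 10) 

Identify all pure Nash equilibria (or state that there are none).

(B, D)

(A, C): Player I prefers B (7 > 1) — not an equilibrium.
(A, D): Player I prefers B (10 > 9); Player II prefers C (4 > 3) — not an equilibrium.
(B, C): Player II prefers D (10 > 1) — not an equilibrium.
(B, D): Player I gets 10 ≥ 9 from A, and Player II gets 10 ≥ 1 from C — Nash equilibrium.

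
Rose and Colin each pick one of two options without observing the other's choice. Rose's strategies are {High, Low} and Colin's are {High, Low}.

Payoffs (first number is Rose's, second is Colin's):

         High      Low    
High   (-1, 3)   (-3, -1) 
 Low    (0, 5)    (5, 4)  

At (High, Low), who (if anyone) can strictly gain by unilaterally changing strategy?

Rose at (High, Low) earns -3; deviating to Low yields 5 — a strict improvement.
Colin earns -1; deviating to High yields 3 — a strict improvement.
Both Rose and Colin have strictly profitable deviations.

Both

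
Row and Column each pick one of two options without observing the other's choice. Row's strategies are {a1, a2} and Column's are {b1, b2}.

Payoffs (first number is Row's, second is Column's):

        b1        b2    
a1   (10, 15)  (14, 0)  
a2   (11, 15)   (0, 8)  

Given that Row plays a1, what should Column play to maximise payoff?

Against a1, Column earns 15 from b1 and 0 from b2.
So b1 is the best response.

b1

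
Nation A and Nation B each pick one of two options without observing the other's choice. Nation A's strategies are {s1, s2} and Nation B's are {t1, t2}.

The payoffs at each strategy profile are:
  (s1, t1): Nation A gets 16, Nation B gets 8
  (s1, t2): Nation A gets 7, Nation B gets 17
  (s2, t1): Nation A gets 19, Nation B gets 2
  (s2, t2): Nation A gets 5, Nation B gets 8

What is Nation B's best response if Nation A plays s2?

t2

Against s2, Nation B earns 2 from t1 and 8 from t2.
So t2 is the best response.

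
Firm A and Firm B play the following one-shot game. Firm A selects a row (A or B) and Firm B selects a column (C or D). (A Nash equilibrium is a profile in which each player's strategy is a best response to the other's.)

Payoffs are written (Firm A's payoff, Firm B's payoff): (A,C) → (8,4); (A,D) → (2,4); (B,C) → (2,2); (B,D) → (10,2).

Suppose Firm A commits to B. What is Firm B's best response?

either — both C and D are best responses

Against B, Firm B earns 2 from C and 2 from D.
So either strategy is a best response.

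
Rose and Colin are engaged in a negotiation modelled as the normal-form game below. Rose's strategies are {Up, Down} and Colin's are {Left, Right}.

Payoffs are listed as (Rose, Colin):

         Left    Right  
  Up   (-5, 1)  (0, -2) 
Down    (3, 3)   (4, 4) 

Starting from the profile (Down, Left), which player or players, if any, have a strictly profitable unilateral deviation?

Colin

Rose at (Down, Left) earns 3; deviating to Up yields -5 — not better.
Colin earns 3; deviating to Right yields 4 — a strict improvement.
Only Colin has a strictly profitable deviation.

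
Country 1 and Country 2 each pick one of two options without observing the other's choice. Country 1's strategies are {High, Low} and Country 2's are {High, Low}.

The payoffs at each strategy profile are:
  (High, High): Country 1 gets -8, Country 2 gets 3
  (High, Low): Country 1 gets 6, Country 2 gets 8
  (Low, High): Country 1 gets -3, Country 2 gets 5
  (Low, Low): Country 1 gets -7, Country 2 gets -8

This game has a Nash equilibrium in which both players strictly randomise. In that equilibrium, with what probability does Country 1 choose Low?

5/18

Let r be the probability that Country 1 plays High. In a completely mixed equilibrium, Country 2 must be indifferent between High and Low.
Country 2's expected payoff from High is 3r + 5(1−r); from Low it is 8r − 8(1−r).
Setting these equal: −2r + 5 = 16r − 8, so r = 13/18.
Therefore Country 1 plays Low with probability 1 − 13/18 = 5/18.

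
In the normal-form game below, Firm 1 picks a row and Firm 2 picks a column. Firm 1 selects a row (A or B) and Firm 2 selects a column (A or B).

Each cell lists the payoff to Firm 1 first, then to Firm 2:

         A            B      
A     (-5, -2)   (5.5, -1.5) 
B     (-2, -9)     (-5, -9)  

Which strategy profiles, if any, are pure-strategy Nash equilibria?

(A, A): Firm 1 prefers B (-2 > -5); Firm 2 prefers B (-1.5 > -2) — not an equilibrium.
(A, B): Firm 1 gets 5.5 ≥ -5 from B, and Firm 2 gets -1.5 ≥ -2 from A — Nash equilibrium.
(B, A): Firm 1 gets -2 ≥ -5 from A, and Firm 2 gets -9 ≥ -9 from B — Nash equilibrium.
(B, B): Firm 1 prefers A (5.5 > -5) — not an equilibrium.

(A, B) and (B, A)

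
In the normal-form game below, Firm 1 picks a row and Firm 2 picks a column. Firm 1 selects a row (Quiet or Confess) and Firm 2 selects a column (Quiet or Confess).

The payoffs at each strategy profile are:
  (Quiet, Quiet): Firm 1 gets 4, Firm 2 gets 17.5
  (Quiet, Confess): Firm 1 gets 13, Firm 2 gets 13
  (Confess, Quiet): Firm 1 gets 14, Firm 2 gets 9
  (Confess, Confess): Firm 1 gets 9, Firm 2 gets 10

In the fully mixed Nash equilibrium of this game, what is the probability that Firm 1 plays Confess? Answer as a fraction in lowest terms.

Let r be the probability that Firm 1 plays Quiet. In a completely mixed equilibrium, Firm 2 must be indifferent between Quiet and Confess.
Firm 2's expected payoff from Quiet is 17.5r + 9(1−r); from Confess it is 13r + 10(1−r).
Setting these equal: 8.5r + 9 = 3r + 10, so r = 2/11.
Therefore Firm 1 plays Confess with probability 1 − 2/11 = 9/11.

9/11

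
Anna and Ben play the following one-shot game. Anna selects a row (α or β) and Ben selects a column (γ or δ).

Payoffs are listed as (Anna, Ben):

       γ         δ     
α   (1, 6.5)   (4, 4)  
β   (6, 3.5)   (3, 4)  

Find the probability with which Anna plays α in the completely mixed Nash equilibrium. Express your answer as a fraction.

Let x be the probability that Anna plays α. In a completely mixed equilibrium, Ben must be indifferent between γ and δ.
Ben's expected payoff from γ is 6.5x + 3.5(1−x); from δ it is 4x + 4(1−x).
Setting these equal: 3x + 3.5 = 4, so x = 1/6.

1/6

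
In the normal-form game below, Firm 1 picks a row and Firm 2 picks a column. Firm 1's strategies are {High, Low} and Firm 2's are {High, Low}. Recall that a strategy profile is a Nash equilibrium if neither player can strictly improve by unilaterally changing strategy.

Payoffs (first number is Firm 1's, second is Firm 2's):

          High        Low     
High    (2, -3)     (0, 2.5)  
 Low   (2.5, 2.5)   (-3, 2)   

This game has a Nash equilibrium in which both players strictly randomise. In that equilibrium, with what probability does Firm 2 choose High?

Let c be the probability that Firm 2 plays High. In a completely mixed equilibrium, Firm 1 must be indifferent between High and Low.
Firm 1's expected payoff from High is 2c; from Low it is 2.5c − 3(1−c).
Setting these equal: 2c = 5.5c − 3, so c = 6/7.

6/7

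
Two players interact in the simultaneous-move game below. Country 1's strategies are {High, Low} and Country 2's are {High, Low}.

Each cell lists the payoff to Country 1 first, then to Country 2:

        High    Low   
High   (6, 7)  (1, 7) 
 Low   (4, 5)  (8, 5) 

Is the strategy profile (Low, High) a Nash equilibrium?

At (Low, High), Country 1 earns 4; switching to High would give 6, so Country 1 would deviate.
Country 2 earns 5; switching to Low would give 5, so Country 2 has no profitable deviation.
Since at least one player can profitably deviate, this is not a Nash equilibrium.

No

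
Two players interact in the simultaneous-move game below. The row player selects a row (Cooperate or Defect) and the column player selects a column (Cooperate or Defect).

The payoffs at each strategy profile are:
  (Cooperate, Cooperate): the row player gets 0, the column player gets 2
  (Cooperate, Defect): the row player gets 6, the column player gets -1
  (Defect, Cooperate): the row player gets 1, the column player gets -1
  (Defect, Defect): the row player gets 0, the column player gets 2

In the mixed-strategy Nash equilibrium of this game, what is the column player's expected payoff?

1/2

First find x, the probability the row player plays Cooperate, from the column player's indifference between Cooperate and Defect: 2x − (1−x) = −x + 2(1−x), giving x = 1/2.
Since the column player is indifferent in equilibrium, the column player's expected payoff equals the payoff from either column against (1/2, 1/2). Using Cooperate: 2(1/2) − (1/2) = 1/2.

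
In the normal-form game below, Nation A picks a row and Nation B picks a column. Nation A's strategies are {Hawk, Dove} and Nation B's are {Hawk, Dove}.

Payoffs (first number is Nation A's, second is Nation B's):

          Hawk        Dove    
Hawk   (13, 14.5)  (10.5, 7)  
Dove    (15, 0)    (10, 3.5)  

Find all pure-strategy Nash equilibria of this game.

none

(Hawk, Hawk): Nation A prefers Dove (15 > 13) — not an equilibrium.
(Hawk, Dove): Nation B prefers Hawk (14.5 > 7) — not an equilibrium.
(Dove, Hawk): Nation B prefers Dove (3.5 > 0) — not an equilibrium.
(Dove, Dove): Nation A prefers Hawk (10.5 > 10) — not an equilibrium.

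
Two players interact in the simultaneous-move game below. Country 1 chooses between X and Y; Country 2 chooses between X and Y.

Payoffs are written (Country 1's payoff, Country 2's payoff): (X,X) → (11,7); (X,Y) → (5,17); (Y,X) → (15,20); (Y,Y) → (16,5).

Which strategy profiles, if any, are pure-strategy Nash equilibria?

(Y, X)

(X, X): Country 1 prefers Y (15 > 11); Country 2 prefers Y (17 > 7) — not an equilibrium.
(X, Y): Country 1 prefers Y (16 > 5) — not an equilibrium.
(Y, X): Country 1 gets 15 ≥ 11 from X, and Country 2 gets 20 ≥ 5 from Y — Nash equilibrium.
(Y, Y): Country 2 prefers X (20 > 5) — not an equilibrium.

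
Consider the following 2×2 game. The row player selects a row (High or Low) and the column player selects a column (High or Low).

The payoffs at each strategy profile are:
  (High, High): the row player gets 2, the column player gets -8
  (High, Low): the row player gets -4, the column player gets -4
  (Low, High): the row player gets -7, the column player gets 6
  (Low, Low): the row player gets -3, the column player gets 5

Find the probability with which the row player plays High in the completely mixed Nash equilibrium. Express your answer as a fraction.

1/5

Let p be the probability that the row player plays High. In a completely mixed equilibrium, the column player must be indifferent between High and Low.
The column player's expected payoff from High is −8p + 6(1−p); from Low it is −4p + 5(1−p).
Setting these equal: −14p + 6 = −9p + 5, so p = 1/5.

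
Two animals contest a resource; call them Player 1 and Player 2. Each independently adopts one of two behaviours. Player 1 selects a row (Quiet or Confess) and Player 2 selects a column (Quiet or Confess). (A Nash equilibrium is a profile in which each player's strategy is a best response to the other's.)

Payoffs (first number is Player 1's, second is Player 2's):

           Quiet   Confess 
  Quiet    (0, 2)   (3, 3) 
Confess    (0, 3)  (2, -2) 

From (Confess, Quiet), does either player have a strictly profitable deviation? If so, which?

Player 1 at (Confess, Quiet) earns 0; deviating to Quiet yields 0 — not better.
Player 2 earns 3; deviating to Confess yields -2 — not better.
Neither player can strictly improve; the profile is a Nash equilibrium.

Neither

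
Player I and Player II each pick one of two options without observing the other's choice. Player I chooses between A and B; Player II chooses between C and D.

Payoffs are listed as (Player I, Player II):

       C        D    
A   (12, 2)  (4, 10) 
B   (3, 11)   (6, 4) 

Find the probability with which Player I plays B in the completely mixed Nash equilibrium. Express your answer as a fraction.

8/15

Let x be the probability that Player I plays A. In a completely mixed equilibrium, Player II must be indifferent between C and D.
Player II's expected payoff from C is 2x + 11(1−x); from D it is 10x + 4(1−x).
Setting these equal: −9x + 11 = 6x + 4, so x = 7/15.
Therefore Player I plays B with probability 1 − 7/15 = 8/15.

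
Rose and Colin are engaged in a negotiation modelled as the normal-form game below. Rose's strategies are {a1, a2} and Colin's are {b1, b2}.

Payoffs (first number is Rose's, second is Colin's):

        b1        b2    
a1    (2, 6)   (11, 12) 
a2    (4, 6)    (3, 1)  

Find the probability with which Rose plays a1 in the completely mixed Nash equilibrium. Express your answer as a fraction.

Let p be the probability that Rose plays a1. In a completely mixed equilibrium, Colin must be indifferent between b1 and b2.
Colin's expected payoff from b1 is 6p + 6(1−p); from b2 it is 12p + (1−p).
Setting these equal: 6 = 11p + 1, so p = 5/11.

5/11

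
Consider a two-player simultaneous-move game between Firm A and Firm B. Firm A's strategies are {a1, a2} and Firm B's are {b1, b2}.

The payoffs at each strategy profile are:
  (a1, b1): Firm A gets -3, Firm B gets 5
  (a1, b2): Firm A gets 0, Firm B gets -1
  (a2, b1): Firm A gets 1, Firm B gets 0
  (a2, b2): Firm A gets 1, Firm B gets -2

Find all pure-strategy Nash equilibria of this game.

(a1, b1): Firm A prefers a2 (1 > -3) — not an equilibrium.
(a1, b2): Firm A prefers a2 (1 > 0); Firm B prefers b1 (5 > -1) — not an equilibrium.
(a2, b1): Firm A gets 1 ≥ -3 from a1, and Firm B gets 0 ≥ -2 from b2 — Nash equilibrium.
(a2, b2): Firm B prefers b1 (0 > -2) — not an equilibrium.

(a2, b1)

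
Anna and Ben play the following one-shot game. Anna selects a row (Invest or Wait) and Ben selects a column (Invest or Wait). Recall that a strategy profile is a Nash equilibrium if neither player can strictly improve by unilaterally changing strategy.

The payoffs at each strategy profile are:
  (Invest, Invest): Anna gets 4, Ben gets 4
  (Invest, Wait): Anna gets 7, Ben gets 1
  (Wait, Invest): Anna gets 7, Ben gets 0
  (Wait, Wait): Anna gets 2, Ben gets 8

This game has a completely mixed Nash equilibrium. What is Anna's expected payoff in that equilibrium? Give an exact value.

41/8

First find q, the probability Ben plays Invest, from Anna's indifference between Invest and Wait: 4q + 7(1−q) = 7q + 2(1−q), giving q = 5/8.
Since Anna is indifferent in equilibrium, Anna's expected payoff equals the payoff from either row against (5/8, 3/8). Using Invest: 4(5/8) + 7(3/8) = 41/8.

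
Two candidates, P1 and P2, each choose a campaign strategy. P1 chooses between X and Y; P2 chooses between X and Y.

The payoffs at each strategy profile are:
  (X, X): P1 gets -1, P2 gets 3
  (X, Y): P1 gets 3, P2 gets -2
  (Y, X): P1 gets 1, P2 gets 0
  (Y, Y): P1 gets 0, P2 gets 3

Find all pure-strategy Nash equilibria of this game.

none

(X, X): P1 prefers Y (1 > -1) — not an equilibrium.
(X, Y): P2 prefers X (3 > -2) — not an equilibrium.
(Y, X): P2 prefers Y (3 > 0) — not an equilibrium.
(Y, Y): P1 prefers X (3 > 0) — not an equilibrium.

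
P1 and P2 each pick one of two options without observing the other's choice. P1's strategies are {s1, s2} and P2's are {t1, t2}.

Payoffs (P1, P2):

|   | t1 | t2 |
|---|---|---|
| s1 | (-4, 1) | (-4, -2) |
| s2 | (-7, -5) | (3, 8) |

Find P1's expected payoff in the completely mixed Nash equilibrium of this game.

First find y, the probability P2 plays t1, from P1's indifference between s1 and s2: −4y − 4(1−y) = −7y + 3(1−y), giving y = 7/10.
Since P1 is indifferent in equilibrium, P1's expected payoff equals the payoff from either row against (7/10, 3/10). Using s1: −4(7/10) − 4(3/10) = -4.

-4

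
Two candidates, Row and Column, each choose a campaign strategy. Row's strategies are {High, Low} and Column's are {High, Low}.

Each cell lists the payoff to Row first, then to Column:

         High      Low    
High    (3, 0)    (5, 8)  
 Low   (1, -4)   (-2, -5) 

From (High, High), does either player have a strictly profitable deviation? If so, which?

Column

Row at (High, High) earns 3; deviating to Low yields 1 — not better.
Column earns 0; deviating to Low yields 8 — a strict improvement.
Only Column has a strictly profitable deviation.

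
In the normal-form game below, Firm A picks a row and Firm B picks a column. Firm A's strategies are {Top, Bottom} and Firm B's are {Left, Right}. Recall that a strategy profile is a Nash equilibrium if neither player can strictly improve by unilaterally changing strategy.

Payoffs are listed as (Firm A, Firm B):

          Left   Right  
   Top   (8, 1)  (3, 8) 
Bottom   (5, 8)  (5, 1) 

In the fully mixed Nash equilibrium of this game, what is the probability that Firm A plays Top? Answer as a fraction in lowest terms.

1/2

Let x be the probability that Firm A plays Top. In a completely mixed equilibrium, Firm B must be indifferent between Left and Right.
Firm B's expected payoff from Left is x + 8(1−x); from Right it is 8x + (1−x).
Setting these equal: −7x + 8 = 7x + 1, so x = 1/2.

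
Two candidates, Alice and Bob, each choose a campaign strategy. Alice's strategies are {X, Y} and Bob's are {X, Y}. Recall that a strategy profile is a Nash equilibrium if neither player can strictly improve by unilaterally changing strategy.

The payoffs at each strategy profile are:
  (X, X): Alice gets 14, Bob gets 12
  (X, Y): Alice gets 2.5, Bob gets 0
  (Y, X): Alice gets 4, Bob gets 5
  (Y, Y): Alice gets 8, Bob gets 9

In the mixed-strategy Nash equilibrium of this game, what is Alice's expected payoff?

204/31

First find q, the probability Bob plays X, from Alice's indifference between X and Y: 14q + 2.5(1−q) = 4q + 8(1−q), giving q = 11/31.
Since Alice is indifferent in equilibrium, Alice's expected payoff equals the payoff from either row against (11/31, 20/31). Using X: 14(11/31) + 2.5(20/31) = 204/31.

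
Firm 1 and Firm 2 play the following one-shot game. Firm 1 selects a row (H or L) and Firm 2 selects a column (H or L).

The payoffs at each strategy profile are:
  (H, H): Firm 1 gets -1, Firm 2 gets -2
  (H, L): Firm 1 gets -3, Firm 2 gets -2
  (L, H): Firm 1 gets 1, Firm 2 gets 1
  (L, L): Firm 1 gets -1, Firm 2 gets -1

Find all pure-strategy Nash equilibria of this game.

(L, H)

(H, H): Firm 1 prefers L (1 > -1) — not an equilibrium.
(H, L): Firm 1 prefers L (-1 > -3) — not an equilibrium.
(L, H): Firm 1 gets 1 ≥ -1 from H, and Firm 2 gets 1 ≥ -1 from L — Nash equilibrium.
(L, L): Firm 2 prefers H (1 > -1) — not an equilibrium.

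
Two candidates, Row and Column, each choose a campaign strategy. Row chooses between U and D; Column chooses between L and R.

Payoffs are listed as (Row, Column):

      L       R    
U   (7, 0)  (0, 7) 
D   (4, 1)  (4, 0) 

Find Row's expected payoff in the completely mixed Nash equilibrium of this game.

First find q, the probability Column plays L, from Row's indifference between U and D: 7q = 4q + 4(1−q), giving q = 4/7.
Since Row is indifferent in equilibrium, Row's expected payoff equals the payoff from either row against (4/7, 3/7). Using U: 7(4/7) = 4.

4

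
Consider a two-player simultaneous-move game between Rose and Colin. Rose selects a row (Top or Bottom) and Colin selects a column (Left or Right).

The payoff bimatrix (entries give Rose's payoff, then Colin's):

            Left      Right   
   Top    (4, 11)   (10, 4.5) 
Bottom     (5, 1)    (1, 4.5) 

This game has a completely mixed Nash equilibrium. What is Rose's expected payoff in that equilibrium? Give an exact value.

First find q, the probability Colin plays Left, from Rose's indifference between Top and Bottom: 4q + 10(1−q) = 5q + (1−q), giving q = 9/10.
Since Rose is indifferent in equilibrium, Rose's expected payoff equals the payoff from either row against (9/10, 1/10). Using Top: 4(9/10) + 10(1/10) = 23/5.

23/5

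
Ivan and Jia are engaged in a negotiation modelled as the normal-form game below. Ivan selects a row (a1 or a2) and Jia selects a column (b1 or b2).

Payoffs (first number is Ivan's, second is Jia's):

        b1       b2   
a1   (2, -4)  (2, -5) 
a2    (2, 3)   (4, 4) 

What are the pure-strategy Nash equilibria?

(a1, b1): Ivan gets 2 ≥ 2 from a2, and Jia gets -4 ≥ -5 from b2 — Nash equilibrium.
(a1, b2): Ivan prefers a2 (4 > 2); Jia prefers b1 (-4 > -5) — not an equilibrium.
(a2, b1): Jia prefers b2 (4 > 3) — not an equilibrium.
(a2, b2): Ivan gets 4 ≥ 2 from a1, and Jia gets 4 ≥ 3 from b1 — Nash equilibrium.

(a1, b1) and (a2, b2)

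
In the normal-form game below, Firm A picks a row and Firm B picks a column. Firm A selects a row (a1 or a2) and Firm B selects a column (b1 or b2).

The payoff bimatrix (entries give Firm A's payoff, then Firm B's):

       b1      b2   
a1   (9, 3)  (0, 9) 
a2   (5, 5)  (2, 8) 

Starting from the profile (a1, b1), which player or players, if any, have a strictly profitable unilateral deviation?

Firm B

Firm A at (a1, b1) earns 9; deviating to a2 yields 5 — not better.
Firm B earns 3; deviating to b2 yields 9 — a strict improvement.
Only Firm B has a strictly profitable deviation.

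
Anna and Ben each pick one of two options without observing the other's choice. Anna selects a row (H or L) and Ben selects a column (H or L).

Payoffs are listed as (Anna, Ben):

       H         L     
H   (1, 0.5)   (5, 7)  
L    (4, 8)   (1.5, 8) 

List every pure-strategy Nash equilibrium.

(H, H): Anna prefers L (4 > 1); Ben prefers L (7 > 0.5) — not an equilibrium.
(H, L): Anna gets 5 ≥ 1.5 from L, and Ben gets 7 ≥ 0.5 from H — Nash equilibrium.
(L, H): Anna gets 4 ≥ 1 from H, and Ben gets 8 ≥ 8 from L — Nash equilibrium.
(L, L): Anna prefers H (5 > 1.5) — not an equilibrium.

(H, L) and (L, H)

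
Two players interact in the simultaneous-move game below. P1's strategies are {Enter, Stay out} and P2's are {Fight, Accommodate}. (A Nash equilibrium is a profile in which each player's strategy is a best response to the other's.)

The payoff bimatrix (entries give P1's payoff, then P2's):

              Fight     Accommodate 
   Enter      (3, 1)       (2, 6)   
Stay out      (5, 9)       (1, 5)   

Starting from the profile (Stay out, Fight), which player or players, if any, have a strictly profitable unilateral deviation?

P1 at (Stay out, Fight) earns 5; deviating to Enter yields 3 — not better.
P2 earns 9; deviating to Accommodate yields 5 — not better.
Neither player can strictly improve; the profile is a Nash equilibrium.

Neither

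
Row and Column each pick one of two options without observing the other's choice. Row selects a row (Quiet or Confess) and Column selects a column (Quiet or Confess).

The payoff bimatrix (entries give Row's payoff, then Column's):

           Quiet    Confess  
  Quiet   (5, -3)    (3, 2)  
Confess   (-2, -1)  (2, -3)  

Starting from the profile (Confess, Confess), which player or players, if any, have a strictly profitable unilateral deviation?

Both

Row at (Confess, Confess) earns 2; deviating to Quiet yields 3 — a strict improvement.
Column earns -3; deviating to Quiet yields -1 — a strict improvement.
Both Row and Column have strictly profitable deviations.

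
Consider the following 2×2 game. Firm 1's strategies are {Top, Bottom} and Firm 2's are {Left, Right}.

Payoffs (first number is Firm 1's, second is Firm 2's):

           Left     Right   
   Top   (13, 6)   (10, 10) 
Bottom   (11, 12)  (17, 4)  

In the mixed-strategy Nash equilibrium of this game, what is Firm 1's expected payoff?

37/3

First find q, the probability Firm 2 plays Left, from Firm 1's indifference between Top and Bottom: 13q + 10(1−q) = 11q + 17(1−q), giving q = 7/9.
Since Firm 1 is indifferent in equilibrium, Firm 1's expected payoff equals the payoff from either row against (7/9, 2/9). Using Top: 13(7/9) + 10(2/9) = 37/3.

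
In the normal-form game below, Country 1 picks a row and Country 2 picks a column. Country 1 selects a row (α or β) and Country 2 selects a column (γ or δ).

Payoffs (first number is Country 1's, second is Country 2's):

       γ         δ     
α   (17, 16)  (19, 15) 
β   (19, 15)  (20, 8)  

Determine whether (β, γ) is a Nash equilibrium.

Yes

At (β, γ), Country 1 earns 19; switching to α would give 17, so Country 1 has no profitable deviation.
Country 2 earns 15; switching to δ would give 8, so Country 2 has no profitable deviation.
Neither player can gain by a unilateral deviation, so this profile is a Nash equilibrium.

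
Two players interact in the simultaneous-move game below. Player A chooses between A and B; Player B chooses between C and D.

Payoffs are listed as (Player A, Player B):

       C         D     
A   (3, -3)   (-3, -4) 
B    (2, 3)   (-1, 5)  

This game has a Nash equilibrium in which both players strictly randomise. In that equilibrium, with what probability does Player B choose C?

2/3

Let q be the probability that Player B plays C. In a completely mixed equilibrium, Player A must be indifferent between A and B.
Player A's expected payoff from A is 3q − 3(1−q); from B it is 2q − (1−q).
Setting these equal: 6q − 3 = 3q − 1, so q = 2/3.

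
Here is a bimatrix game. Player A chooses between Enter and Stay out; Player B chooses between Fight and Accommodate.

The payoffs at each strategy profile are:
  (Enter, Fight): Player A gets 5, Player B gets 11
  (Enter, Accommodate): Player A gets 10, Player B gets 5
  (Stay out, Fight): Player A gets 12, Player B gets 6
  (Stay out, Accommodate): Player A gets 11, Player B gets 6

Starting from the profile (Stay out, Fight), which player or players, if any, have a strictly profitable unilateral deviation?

Neither

Player A at (Stay out, Fight) earns 12; deviating to Enter yields 5 — not better.
Player B earns 6; deviating to Accommodate yields 6 — not better.
Neither player can strictly improve; the profile is a Nash equilibrium.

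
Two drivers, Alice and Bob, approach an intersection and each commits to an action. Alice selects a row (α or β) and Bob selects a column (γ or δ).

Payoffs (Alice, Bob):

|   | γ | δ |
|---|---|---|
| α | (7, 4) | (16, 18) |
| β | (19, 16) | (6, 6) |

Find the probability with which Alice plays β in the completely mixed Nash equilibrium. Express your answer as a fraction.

Let p be the probability that Alice plays α. In a completely mixed equilibrium, Bob must be indifferent between γ and δ.
Bob's expected payoff from γ is 4p + 16(1−p); from δ it is 18p + 6(1−p).
Setting these equal: −12p + 16 = 12p + 6, so p = 5/12.
Therefore Alice plays β with probability 1 − 5/12 = 7/12.

7/12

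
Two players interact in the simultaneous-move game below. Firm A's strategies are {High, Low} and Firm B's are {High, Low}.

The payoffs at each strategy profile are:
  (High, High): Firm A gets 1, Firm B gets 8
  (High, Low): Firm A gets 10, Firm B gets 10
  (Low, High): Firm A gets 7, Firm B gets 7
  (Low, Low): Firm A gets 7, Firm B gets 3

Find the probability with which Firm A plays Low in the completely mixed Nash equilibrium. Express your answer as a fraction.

Let r be the probability that Firm A plays High. In a completely mixed equilibrium, Firm B must be indifferent between High and Low.
Firm B's expected payoff from High is 8r + 7(1−r); from Low it is 10r + 3(1−r).
Setting these equal: r + 7 = 7r + 3, so r = 2/3.
Therefore Firm A plays Low with probability 1 − 2/3 = 1/3.

1/3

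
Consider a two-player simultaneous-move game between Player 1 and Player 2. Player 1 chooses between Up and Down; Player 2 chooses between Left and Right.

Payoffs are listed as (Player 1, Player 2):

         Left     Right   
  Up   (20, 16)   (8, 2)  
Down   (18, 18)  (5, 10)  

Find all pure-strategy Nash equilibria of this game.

(Up, Left)

(Up, Left): Player 1 gets 20 ≥ 18 from Down, and Player 2 gets 16 ≥ 2 from Right — Nash equilibrium.
(Up, Right): Player 2 prefers Left (16 > 2) — not an equilibrium.
(Down, Left): Player 1 prefers Up (20 > 18) — not an equilibrium.
(Down, Right): Player 1 prefers Up (8 > 5); Player 2 prefers Left (18 > 10) — not an equilibrium.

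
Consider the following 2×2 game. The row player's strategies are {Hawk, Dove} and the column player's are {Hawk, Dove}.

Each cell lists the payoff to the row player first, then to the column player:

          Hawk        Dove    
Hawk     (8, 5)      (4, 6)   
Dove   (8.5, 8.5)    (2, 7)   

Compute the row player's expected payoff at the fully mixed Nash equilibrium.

First find q, the probability the column player plays Hawk, from the row player's indifference between Hawk and Dove: 8q + 4(1−q) = 8.5q + 2(1−q), giving q = 4/5.
Since the row player is indifferent in equilibrium, the row player's expected payoff equals the payoff from either row against (4/5, 1/5). Using Hawk: 8(4/5) + 4(1/5) = 36/5.

36/5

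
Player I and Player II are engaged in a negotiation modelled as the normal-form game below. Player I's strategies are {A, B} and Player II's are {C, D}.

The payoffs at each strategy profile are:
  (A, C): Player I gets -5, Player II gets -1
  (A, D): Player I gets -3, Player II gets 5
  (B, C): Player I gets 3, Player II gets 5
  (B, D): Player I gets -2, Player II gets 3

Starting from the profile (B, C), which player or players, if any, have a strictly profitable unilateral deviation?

Neither

Player I at (B, C) earns 3; deviating to A yields -5 — not better.
Player II earns 5; deviating to D yields 3 — not better.
Neither player can strictly improve; the profile is a Nash equilibrium.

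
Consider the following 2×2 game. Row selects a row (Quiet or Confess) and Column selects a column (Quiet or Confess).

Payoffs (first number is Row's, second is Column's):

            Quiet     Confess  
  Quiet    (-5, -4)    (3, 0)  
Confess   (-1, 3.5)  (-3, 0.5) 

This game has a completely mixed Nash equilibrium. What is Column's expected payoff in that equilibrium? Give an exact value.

2/7

First find x, the probability Row plays Quiet, from Column's indifference between Quiet and Confess: −4x + 3.5(1−x) = 0.5(1−x), giving x = 3/7.
Since Column is indifferent in equilibrium, Column's expected payoff equals the payoff from either column against (3/7, 4/7). Using Quiet: −4(3/7) + 3.5(4/7) = 2/7.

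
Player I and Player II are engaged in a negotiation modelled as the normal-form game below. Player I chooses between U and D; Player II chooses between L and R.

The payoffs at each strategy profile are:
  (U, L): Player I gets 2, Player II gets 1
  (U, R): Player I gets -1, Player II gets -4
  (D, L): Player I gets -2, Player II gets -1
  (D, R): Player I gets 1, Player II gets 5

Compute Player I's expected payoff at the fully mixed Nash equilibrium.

0

First find q, the probability Player II plays L, from Player I's indifference between U and D: 2q − (1−q) = −2q + (1−q), giving q = 1/3.
Since Player I is indifferent in equilibrium, Player I's expected payoff equals the payoff from either row against (1/3, 2/3). Using U: 2(1/3) − (2/3) = 0.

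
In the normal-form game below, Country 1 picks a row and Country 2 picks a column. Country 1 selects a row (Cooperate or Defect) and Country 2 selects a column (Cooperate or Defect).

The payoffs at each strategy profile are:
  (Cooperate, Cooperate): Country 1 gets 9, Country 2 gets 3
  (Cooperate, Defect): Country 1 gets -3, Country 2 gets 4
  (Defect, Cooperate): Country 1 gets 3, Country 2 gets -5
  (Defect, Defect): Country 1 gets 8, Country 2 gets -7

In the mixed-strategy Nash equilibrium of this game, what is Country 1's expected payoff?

81/17

First find y, the probability Country 2 plays Cooperate, from Country 1's indifference between Cooperate and Defect: 9y − 3(1−y) = 3y + 8(1−y), giving y = 11/17.
Since Country 1 is indifferent in equilibrium, Country 1's expected payoff equals the payoff from either row against (11/17, 6/17). Using Cooperate: 9(11/17) − 3(6/17) = 81/17.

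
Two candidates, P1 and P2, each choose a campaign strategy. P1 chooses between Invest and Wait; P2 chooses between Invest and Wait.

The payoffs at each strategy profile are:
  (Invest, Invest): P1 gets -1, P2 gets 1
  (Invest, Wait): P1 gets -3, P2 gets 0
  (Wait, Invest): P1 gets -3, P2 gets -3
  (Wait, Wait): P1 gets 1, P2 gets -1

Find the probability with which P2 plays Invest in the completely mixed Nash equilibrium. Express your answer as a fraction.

Let c be the probability that P2 plays Invest. In a completely mixed equilibrium, P1 must be indifferent between Invest and Wait.
P1's expected payoff from Invest is −c − 3(1−c); from Wait it is −3c + (1−c).
Setting these equal: 2c − 3 = −4c + 1, so c = 2/3.

2/3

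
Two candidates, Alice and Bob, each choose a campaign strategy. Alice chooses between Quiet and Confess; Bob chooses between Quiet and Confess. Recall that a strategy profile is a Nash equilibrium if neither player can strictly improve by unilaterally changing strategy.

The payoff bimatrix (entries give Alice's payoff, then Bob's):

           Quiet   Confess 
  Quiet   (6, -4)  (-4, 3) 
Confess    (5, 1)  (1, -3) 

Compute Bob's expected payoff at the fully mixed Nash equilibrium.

First find x, the probability Alice plays Quiet, from Bob's indifference between Quiet and Confess: −4x + (1−x) = 3x − 3(1−x), giving x = 4/11.
Since Bob is indifferent in equilibrium, Bob's expected payoff equals the payoff from either column against (4/11, 7/11). Using Quiet: −4(4/11) + (7/11) = -9/11.

-9/11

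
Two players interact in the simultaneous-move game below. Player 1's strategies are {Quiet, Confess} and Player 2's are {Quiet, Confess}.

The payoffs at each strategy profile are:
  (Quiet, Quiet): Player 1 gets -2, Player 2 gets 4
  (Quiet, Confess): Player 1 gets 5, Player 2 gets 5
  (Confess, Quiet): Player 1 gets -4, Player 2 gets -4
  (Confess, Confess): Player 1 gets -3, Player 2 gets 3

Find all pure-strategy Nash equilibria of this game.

(Quiet, Confess)

(Quiet, Quiet): Player 2 prefers Confess (5 > 4) — not an equilibrium.
(Quiet, Confess): Player 1 gets 5 ≥ -3 from Confess, and Player 2 gets 5 ≥ 4 from Quiet — Nash equilibrium.
(Confess, Quiet): Player 1 prefers Quiet (-2 > -4); Player 2 prefers Confess (3 > -4) — not an equilibrium.
(Confess, Confess): Player 1 prefers Quiet (5 > -3) — not an equilibrium.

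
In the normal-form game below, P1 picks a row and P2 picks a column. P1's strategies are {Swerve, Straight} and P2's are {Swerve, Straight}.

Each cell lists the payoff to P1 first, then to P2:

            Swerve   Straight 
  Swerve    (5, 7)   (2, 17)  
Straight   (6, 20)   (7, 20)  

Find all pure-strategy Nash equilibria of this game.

(Straight, Swerve) and (Straight, Straight)

(Swerve, Swerve): P1 prefers Straight (6 > 5); P2 prefers Straight (17 > 7) — not an equilibrium.
(Swerve, Straight): P1 prefers Straight (7 > 2) — not an equilibrium.
(Straight, Swerve): P1 gets 6 ≥ 5 from Swerve, and P2 gets 20 ≥ 20 from Straight — Nash equilibrium.
(Straight, Straight): P1 gets 7 ≥ 2 from Swerve, and P2 gets 20 ≥ 20 from Swerve — Nash equilibrium.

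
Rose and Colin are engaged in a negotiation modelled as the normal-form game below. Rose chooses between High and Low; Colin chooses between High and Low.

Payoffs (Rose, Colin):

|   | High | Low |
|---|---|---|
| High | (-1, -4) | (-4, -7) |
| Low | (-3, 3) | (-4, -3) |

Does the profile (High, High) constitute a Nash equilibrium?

Yes

At (High, High), Rose earns -1; switching to Low would give -3, so Rose has no profitable deviation.
Colin earns -4; switching to Low would give -7, so Colin has no profitable deviation.
Neither player can gain by a unilateral deviation, so this profile is a Nash equilibrium.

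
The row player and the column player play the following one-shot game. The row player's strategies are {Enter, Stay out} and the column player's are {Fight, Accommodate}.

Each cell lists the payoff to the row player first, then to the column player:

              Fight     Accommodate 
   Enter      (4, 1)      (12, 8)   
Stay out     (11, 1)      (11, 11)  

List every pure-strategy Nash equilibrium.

(Enter, Fight): the row player prefers Stay out (11 > 4); the column player prefers Accommodate (8 > 1) — not an equilibrium.
(Enter, Accommodate): the row player gets 12 ≥ 11 from Stay out, and the column player gets 8 ≥ 1 from Fight — Nash equilibrium.
(Stay out, Fight): the column player prefers Accommodate (11 > 1) — not an equilibrium.
(Stay out, Accommodate): the row player prefers Enter (12 > 11) — not an equilibrium.

(Enter, Accommodate)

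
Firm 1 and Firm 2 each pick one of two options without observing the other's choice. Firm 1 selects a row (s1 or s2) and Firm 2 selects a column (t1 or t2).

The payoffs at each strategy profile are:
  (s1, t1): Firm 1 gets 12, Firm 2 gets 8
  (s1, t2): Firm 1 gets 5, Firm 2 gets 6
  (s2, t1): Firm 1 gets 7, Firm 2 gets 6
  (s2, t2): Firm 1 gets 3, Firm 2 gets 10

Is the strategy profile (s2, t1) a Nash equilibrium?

At (s2, t1), Firm 1 earns 7; switching to s1 would give 12, so Firm 1 would deviate.
Firm 2 earns 6; switching to t2 would give 10, so Firm 2 would deviate.
Since at least one player can profitably deviate, this is not a Nash equilibrium.

No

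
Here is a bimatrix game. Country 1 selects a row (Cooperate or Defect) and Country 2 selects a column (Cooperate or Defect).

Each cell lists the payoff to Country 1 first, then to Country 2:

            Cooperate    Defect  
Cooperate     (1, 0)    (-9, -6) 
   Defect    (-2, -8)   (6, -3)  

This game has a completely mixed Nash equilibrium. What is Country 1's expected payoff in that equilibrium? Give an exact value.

First find y, the probability Country 2 plays Cooperate, from Country 1's indifference between Cooperate and Defect: y − 9(1−y) = −2y + 6(1−y), giving y = 5/6.
Since Country 1 is indifferent in equilibrium, Country 1's expected payoff equals the payoff from either row against (5/6, 1/6). Using Cooperate: (5/6) − 9(1/6) = -2/3.

-2/3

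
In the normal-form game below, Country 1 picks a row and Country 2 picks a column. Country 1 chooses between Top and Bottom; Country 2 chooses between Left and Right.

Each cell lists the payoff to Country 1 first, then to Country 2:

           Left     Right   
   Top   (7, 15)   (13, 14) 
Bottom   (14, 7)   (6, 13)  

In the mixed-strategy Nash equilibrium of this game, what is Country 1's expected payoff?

10

First find y, the probability Country 2 plays Left, from Country 1's indifference between Top and Bottom: 7y + 13(1−y) = 14y + 6(1−y), giving y = 1/2.
Since Country 1 is indifferent in equilibrium, Country 1's expected payoff equals the payoff from either row against (1/2, 1/2). Using Top: 7(1/2) + 13(1/2) = 10.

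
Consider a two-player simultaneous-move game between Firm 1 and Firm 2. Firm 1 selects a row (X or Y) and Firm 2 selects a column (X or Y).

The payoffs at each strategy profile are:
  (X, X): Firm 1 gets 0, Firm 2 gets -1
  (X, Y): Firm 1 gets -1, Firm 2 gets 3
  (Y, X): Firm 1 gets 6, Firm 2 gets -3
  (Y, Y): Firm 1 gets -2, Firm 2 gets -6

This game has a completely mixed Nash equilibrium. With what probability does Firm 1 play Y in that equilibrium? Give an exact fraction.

4/7

Let p be the probability that Firm 1 plays X. In a completely mixed equilibrium, Firm 2 must be indifferent between X and Y.
Firm 2's expected payoff from X is −p − 3(1−p); from Y it is 3p − 6(1−p).
Setting these equal: 2p − 3 = 9p − 6, so p = 3/7.
Therefore Firm 1 plays Y with probability 1 − 3/7 = 4/7.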